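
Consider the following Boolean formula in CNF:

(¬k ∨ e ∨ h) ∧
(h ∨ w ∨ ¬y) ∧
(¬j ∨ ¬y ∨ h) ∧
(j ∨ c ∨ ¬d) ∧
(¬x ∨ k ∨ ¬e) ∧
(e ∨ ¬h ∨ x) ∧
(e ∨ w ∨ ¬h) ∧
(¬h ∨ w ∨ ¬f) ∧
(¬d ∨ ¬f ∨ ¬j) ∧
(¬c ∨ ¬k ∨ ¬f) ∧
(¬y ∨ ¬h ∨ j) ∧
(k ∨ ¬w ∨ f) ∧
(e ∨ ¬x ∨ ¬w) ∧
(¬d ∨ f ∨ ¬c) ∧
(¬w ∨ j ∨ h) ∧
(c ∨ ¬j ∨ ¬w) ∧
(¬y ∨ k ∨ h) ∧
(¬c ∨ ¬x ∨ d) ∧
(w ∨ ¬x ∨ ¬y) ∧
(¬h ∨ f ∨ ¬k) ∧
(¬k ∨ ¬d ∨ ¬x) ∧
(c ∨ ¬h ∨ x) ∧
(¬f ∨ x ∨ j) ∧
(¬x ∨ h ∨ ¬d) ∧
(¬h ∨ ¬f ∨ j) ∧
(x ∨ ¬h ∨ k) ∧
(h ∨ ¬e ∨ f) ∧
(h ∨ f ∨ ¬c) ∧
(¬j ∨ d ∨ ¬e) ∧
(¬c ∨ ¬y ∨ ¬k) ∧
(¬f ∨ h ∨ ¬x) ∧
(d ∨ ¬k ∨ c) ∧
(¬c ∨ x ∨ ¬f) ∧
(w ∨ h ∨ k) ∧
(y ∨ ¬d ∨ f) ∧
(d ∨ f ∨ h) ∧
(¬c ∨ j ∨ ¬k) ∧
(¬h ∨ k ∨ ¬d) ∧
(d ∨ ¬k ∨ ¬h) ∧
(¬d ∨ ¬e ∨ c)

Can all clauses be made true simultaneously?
No

No, the formula is not satisfiable.

No assignment of truth values to the variables can make all 40 clauses true simultaneously.

The formula is UNSAT (unsatisfiable).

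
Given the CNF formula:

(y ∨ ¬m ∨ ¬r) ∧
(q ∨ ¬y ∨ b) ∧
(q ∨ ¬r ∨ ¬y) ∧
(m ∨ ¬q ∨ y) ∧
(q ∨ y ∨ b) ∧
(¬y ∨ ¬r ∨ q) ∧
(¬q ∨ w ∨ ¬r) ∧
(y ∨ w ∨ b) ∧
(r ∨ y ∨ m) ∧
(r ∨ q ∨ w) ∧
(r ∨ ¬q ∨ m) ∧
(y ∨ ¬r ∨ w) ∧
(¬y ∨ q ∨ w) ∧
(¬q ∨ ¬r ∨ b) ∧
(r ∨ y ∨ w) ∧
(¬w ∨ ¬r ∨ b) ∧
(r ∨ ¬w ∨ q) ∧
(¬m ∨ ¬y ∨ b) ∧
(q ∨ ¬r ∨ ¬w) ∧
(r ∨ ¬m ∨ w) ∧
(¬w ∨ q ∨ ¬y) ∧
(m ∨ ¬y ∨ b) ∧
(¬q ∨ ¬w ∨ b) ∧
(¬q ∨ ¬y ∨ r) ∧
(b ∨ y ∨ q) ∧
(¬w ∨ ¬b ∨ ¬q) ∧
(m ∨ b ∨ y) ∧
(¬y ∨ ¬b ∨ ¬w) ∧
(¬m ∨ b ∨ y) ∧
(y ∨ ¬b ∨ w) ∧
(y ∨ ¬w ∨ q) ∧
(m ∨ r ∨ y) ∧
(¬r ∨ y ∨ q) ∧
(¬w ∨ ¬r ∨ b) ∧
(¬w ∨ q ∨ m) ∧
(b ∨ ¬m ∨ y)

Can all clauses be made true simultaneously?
No

No, the formula is not satisfiable.

No assignment of truth values to the variables can make all 36 clauses true simultaneously.

The formula is UNSAT (unsatisfiable).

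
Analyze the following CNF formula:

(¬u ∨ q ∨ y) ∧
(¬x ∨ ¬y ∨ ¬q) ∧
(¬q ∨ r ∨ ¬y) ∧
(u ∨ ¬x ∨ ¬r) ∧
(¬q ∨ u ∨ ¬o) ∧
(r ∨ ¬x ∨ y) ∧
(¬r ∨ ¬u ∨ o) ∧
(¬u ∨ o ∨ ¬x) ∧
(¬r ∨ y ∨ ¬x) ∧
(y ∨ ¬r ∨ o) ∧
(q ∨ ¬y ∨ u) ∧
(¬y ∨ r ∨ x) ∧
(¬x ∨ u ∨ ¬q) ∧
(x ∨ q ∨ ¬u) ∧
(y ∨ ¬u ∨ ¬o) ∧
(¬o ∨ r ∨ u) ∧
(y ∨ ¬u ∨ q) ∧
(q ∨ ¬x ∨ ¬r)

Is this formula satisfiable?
Yes

Yes, the formula is satisfiable.

One satisfying assignment is: o=False, r=False, y=False, x=False, q=False, u=False

Verification: With this assignment, all 18 clauses evaluate to true.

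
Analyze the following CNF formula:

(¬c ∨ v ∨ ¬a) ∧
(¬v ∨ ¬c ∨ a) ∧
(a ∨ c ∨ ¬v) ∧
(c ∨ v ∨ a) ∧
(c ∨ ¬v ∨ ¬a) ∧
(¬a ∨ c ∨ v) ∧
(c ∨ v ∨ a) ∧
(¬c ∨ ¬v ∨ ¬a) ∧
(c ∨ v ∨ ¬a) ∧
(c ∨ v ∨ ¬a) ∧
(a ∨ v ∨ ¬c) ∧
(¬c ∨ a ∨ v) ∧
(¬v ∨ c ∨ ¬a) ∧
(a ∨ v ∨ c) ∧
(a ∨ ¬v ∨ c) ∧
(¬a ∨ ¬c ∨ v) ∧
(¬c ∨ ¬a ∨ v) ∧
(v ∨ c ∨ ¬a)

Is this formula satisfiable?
No

No, the formula is not satisfiable.

No assignment of truth values to the variables can make all 18 clauses true simultaneously.

The formula is UNSAT (unsatisfiable).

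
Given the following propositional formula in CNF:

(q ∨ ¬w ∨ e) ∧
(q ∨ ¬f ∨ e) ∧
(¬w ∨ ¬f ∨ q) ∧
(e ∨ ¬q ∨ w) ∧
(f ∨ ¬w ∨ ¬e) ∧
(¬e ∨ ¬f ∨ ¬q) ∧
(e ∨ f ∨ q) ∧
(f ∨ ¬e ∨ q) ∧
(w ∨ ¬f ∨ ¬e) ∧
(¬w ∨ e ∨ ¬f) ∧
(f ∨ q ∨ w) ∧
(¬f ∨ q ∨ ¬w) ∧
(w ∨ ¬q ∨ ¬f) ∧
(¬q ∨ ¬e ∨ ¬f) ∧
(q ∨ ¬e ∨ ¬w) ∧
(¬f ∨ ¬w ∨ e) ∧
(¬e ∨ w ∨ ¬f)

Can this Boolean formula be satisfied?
Yes

Yes, the formula is satisfiable.

One satisfying assignment is: w=True, e=False, f=False, q=True

Verification: With this assignment, all 17 clauses evaluate to true.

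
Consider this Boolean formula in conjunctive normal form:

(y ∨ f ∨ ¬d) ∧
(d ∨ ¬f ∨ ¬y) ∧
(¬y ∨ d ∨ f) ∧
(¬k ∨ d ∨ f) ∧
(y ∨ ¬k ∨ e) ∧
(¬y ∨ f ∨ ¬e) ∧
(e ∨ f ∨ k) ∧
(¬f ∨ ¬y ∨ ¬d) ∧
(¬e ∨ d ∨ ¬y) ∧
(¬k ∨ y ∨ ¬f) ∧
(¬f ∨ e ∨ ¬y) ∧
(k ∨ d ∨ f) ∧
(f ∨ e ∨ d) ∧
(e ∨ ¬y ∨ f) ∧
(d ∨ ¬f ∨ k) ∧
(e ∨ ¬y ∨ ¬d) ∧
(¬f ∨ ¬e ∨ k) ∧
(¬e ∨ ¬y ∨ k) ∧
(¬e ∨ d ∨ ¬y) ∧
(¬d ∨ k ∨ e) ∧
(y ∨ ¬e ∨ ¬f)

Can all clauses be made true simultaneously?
No

No, the formula is not satisfiable.

No assignment of truth values to the variables can make all 21 clauses true simultaneously.

The formula is UNSAT (unsatisfiable).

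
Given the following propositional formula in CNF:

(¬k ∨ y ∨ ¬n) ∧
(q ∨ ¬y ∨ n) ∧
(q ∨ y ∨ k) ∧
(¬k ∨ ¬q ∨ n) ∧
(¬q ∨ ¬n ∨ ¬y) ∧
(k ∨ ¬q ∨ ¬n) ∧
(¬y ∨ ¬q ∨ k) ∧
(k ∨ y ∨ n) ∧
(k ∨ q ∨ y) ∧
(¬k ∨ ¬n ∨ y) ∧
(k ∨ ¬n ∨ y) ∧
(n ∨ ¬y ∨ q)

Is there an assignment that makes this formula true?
Yes

Yes, the formula is satisfiable.

One satisfying assignment is: y=True, k=False, q=False, n=True

Verification: With this assignment, all 12 clauses evaluate to true.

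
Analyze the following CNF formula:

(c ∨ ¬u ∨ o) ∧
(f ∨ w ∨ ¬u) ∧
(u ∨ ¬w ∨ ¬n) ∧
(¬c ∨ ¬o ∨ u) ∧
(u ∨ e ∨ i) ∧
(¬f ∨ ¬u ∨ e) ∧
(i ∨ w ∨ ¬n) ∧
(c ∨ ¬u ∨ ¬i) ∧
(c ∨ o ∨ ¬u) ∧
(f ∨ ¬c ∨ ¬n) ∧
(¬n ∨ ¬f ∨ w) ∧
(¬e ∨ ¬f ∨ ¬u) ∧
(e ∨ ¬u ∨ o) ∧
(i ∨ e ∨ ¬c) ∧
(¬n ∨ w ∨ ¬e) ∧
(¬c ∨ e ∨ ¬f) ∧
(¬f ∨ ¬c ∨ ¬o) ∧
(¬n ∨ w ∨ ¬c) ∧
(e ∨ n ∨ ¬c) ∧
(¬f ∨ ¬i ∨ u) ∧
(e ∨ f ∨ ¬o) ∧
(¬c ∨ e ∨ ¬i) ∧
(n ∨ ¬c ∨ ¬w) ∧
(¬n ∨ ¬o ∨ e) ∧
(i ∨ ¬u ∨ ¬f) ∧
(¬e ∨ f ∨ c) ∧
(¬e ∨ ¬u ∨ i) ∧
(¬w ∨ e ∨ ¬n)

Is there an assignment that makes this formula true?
Yes

Yes, the formula is satisfiable.

One satisfying assignment is: u=False, f=False, o=False, i=True, c=False, w=False, e=False, n=False

Verification: With this assignment, all 28 clauses evaluate to true.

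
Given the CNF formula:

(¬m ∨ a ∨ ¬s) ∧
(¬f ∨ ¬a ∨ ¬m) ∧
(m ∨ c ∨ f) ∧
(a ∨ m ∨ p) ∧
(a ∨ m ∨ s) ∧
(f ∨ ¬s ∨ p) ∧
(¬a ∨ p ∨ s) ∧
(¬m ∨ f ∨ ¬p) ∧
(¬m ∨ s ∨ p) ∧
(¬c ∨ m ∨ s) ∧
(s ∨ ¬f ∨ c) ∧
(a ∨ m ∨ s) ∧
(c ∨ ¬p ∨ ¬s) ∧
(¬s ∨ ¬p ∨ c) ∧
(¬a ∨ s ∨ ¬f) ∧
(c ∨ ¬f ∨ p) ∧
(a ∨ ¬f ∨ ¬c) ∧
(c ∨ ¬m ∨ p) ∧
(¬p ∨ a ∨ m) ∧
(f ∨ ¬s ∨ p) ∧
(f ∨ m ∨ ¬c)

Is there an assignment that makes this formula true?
Yes

Yes, the formula is satisfiable.

One satisfying assignment is: c=True, p=True, m=False, s=True, a=True, f=True

Verification: With this assignment, all 21 clauses evaluate to true.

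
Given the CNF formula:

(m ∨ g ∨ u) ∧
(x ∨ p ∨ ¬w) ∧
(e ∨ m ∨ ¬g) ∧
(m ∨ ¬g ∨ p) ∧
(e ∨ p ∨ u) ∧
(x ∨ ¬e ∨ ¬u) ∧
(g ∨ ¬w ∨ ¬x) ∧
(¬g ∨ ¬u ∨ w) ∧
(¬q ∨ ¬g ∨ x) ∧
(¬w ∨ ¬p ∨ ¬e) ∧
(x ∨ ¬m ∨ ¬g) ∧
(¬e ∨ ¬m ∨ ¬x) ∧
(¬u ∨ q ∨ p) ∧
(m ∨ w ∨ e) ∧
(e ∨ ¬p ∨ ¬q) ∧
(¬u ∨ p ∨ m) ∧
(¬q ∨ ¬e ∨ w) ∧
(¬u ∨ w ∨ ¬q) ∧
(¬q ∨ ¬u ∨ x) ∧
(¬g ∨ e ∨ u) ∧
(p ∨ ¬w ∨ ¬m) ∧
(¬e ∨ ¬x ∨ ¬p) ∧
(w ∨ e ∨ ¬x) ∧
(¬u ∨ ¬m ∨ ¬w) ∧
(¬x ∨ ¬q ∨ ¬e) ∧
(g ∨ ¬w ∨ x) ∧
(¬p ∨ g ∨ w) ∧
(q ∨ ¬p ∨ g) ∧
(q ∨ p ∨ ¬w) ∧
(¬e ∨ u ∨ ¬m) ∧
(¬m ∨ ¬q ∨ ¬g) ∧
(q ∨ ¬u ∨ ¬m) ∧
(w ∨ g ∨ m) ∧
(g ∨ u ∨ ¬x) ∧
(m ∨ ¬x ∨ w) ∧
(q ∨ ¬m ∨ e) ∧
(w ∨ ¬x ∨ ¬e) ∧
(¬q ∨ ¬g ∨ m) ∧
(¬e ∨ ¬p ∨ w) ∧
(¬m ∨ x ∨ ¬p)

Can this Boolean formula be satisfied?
No

No, the formula is not satisfiable.

No assignment of truth values to the variables can make all 40 clauses true simultaneously.

The formula is UNSAT (unsatisfiable).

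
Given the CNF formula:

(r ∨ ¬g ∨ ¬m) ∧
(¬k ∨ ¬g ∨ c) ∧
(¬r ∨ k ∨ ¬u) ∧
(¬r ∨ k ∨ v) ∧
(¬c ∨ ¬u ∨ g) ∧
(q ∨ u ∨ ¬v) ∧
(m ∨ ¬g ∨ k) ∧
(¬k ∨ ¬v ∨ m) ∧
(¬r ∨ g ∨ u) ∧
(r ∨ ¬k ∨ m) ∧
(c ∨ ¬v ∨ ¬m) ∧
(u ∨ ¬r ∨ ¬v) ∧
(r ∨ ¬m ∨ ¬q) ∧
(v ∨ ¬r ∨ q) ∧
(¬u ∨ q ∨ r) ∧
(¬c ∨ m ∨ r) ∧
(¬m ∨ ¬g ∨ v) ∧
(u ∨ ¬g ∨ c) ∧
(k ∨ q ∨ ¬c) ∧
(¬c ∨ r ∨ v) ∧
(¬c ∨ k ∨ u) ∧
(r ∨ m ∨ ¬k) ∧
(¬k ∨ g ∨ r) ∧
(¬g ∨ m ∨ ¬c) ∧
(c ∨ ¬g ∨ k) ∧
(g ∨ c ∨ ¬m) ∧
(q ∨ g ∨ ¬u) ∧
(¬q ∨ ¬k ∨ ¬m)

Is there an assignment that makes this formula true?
Yes

Yes, the formula is satisfiable.

One satisfying assignment is: c=False, r=False, q=False, v=False, u=False, m=False, k=False, g=False

Verification: With this assignment, all 28 clauses evaluate to true.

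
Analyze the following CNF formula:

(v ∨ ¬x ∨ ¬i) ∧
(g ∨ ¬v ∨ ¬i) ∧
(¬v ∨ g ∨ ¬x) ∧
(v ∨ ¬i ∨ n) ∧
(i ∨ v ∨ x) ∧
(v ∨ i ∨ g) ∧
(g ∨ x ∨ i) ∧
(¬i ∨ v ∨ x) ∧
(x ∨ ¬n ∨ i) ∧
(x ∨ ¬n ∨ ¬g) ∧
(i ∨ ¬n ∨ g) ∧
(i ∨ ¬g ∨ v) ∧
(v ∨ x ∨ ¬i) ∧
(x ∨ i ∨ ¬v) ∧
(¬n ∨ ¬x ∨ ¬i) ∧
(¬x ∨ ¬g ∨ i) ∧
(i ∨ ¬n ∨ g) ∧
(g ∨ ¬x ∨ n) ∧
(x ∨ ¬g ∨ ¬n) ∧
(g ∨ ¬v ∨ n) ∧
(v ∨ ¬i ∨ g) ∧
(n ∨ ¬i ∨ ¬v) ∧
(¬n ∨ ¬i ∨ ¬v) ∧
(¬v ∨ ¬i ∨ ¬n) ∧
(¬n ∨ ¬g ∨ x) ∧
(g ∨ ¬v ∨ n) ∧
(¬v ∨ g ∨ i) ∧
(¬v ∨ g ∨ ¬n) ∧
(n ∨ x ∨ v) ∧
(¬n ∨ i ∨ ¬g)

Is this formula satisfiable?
No

No, the formula is not satisfiable.

No assignment of truth values to the variables can make all 30 clauses true simultaneously.

The formula is UNSAT (unsatisfiable).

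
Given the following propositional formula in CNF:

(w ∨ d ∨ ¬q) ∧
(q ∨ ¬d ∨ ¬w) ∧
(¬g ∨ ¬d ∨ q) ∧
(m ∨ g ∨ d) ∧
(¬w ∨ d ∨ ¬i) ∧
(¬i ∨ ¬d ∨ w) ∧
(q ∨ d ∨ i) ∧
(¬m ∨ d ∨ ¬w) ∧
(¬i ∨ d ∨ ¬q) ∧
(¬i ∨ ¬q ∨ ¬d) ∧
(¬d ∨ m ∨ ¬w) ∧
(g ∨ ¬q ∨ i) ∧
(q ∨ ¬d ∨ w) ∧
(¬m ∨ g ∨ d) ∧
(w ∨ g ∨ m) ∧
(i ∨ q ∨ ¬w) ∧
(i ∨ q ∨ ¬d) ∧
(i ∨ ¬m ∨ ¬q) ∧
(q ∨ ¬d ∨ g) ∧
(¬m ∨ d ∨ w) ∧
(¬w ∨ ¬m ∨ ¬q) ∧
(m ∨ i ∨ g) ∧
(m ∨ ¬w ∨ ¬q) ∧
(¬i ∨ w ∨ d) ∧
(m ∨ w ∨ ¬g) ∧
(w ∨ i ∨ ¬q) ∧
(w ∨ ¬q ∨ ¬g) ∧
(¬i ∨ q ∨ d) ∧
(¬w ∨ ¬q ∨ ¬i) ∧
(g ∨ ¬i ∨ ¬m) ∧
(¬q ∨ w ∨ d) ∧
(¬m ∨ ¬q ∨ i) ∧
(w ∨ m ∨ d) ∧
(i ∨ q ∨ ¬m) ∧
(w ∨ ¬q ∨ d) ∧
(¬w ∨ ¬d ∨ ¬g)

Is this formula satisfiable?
No

No, the formula is not satisfiable.

No assignment of truth values to the variables can make all 36 clauses true simultaneously.

The formula is UNSAT (unsatisfiable).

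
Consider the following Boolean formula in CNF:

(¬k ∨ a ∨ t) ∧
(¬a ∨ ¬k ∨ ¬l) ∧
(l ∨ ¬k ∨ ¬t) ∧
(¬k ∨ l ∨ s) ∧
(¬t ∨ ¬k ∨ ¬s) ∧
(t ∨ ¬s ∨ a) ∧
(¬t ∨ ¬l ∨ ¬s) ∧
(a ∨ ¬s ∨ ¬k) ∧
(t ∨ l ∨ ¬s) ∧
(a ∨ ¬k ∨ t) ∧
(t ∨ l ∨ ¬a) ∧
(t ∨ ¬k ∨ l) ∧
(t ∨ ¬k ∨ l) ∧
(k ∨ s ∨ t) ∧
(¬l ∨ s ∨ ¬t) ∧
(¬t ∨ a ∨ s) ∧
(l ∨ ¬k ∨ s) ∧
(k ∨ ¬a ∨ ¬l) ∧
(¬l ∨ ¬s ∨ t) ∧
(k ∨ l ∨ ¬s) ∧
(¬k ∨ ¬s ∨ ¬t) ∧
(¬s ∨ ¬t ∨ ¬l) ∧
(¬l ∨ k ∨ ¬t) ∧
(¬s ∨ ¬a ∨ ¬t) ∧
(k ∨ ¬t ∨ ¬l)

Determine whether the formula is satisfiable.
Yes

Yes, the formula is satisfiable.

One satisfying assignment is: t=True, l=False, a=True, k=False, s=False

Verification: With this assignment, all 25 clauses evaluate to true.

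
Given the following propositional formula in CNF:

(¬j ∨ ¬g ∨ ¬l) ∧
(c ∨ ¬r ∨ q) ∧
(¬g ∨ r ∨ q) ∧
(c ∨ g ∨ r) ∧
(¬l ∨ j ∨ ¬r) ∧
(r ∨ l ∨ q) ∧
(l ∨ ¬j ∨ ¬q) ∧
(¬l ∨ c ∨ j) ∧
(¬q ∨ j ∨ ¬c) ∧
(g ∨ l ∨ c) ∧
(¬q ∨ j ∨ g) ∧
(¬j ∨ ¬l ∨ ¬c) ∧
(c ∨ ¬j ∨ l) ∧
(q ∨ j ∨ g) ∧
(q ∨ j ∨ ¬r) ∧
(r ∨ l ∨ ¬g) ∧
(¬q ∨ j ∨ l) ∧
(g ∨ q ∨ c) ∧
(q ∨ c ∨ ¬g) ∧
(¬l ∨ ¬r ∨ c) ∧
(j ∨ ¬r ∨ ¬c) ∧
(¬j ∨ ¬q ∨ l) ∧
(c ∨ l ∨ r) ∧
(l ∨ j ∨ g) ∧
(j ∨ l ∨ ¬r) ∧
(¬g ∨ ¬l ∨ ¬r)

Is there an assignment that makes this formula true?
Yes

Yes, the formula is satisfiable.

One satisfying assignment is: g=True, j=True, c=True, r=True, l=False, q=False

Verification: With this assignment, all 26 clauses evaluate to true.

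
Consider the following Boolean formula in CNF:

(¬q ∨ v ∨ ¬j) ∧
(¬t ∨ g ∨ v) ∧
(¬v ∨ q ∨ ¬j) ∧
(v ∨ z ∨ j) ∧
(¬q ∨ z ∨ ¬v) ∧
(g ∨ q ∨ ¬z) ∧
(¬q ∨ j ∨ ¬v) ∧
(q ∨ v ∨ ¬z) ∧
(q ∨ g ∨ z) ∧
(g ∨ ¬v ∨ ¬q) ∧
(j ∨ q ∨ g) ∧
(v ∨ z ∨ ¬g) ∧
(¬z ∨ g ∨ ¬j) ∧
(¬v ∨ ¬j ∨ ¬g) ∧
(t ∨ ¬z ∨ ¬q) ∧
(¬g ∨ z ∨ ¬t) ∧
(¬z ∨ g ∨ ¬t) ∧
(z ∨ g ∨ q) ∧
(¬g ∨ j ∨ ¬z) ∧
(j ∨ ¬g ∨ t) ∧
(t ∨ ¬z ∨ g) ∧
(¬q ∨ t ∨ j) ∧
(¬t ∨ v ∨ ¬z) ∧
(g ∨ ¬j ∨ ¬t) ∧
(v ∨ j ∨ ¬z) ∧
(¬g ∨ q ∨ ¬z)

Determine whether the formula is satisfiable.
No

No, the formula is not satisfiable.

No assignment of truth values to the variables can make all 26 clauses true simultaneously.

The formula is UNSAT (unsatisfiable).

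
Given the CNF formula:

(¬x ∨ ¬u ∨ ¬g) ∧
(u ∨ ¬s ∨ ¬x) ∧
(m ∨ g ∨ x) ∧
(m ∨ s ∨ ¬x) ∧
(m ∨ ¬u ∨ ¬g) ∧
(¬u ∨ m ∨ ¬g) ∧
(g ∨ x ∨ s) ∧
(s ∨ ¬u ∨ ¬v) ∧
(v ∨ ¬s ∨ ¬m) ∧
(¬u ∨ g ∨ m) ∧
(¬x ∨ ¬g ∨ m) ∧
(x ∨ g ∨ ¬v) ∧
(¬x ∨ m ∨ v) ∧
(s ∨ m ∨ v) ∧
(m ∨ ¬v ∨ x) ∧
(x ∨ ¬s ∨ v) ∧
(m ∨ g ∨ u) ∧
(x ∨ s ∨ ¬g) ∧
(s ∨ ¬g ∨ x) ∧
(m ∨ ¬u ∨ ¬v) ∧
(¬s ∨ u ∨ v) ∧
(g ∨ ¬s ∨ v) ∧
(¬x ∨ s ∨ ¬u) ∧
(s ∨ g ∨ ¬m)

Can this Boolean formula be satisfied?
Yes

Yes, the formula is satisfiable.

One satisfying assignment is: u=True, s=True, m=True, g=True, v=True, x=False

Verification: With this assignment, all 24 clauses evaluate to true.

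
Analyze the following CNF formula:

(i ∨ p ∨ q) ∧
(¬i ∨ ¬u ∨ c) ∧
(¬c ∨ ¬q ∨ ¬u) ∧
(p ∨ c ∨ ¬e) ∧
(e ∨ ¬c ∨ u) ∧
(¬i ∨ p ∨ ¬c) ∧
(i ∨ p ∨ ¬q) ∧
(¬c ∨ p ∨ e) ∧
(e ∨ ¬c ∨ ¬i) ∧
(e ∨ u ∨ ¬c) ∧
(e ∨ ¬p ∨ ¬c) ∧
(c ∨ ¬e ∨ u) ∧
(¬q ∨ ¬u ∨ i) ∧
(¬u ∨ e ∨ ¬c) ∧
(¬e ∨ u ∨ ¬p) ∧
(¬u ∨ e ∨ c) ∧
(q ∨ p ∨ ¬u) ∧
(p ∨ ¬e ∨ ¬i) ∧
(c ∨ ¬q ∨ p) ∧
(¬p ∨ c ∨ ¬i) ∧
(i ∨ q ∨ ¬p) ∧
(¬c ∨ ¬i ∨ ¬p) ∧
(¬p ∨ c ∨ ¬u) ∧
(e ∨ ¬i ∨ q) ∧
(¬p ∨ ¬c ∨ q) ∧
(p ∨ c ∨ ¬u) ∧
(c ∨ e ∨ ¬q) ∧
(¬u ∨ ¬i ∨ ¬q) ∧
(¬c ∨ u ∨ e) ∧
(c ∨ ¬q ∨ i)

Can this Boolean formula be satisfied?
No

No, the formula is not satisfiable.

No assignment of truth values to the variables can make all 30 clauses true simultaneously.

The formula is UNSAT (unsatisfiable).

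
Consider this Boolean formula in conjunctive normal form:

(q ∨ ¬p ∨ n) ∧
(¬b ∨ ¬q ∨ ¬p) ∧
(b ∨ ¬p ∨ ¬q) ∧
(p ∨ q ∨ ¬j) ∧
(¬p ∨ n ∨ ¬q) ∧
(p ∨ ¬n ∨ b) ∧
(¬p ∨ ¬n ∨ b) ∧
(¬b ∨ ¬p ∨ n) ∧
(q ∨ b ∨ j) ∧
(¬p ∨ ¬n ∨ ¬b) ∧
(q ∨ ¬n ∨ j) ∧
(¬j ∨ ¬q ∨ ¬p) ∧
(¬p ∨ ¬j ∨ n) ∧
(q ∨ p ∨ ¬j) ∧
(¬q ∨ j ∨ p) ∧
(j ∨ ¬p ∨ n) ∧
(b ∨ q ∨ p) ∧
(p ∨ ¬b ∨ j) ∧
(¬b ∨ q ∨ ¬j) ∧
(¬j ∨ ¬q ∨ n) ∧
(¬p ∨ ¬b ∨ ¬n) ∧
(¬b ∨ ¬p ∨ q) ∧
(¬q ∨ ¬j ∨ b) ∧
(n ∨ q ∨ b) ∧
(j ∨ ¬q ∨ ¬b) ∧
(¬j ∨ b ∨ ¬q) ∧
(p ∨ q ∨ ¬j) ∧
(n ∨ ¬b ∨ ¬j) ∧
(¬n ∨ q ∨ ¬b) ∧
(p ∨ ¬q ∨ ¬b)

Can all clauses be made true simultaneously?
No

No, the formula is not satisfiable.

No assignment of truth values to the variables can make all 30 clauses true simultaneously.

The formula is UNSAT (unsatisfiable).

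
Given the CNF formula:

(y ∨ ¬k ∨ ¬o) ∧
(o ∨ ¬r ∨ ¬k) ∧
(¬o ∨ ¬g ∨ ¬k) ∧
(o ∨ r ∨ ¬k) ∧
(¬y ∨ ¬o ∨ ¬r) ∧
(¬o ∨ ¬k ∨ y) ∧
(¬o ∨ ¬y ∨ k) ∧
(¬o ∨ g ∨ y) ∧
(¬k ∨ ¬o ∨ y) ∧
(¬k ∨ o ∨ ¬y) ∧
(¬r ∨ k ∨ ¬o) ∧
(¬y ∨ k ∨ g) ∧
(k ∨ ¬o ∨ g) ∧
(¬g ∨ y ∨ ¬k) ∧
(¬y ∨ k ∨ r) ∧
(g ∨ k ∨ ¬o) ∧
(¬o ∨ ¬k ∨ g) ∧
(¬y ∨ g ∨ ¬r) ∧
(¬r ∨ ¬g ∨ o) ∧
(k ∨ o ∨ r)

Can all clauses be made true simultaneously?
Yes

Yes, the formula is satisfiable.

One satisfying assignment is: o=False, r=True, y=False, k=False, g=False

Verification: With this assignment, all 20 clauses evaluate to true.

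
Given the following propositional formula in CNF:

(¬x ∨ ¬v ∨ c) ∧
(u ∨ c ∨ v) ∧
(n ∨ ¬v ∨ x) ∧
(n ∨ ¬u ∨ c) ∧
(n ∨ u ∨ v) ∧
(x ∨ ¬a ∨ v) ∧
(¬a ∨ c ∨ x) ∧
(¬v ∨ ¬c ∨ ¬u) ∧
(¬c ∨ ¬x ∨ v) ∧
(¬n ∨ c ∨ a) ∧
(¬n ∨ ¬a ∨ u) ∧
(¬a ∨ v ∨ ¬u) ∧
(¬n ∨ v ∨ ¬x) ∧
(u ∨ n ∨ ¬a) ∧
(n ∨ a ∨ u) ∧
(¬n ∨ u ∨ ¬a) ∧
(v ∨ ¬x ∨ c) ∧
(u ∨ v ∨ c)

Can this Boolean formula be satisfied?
Yes

Yes, the formula is satisfiable.

One satisfying assignment is: v=False, u=True, n=False, a=False, x=False, c=True

Verification: With this assignment, all 18 clauses evaluate to true.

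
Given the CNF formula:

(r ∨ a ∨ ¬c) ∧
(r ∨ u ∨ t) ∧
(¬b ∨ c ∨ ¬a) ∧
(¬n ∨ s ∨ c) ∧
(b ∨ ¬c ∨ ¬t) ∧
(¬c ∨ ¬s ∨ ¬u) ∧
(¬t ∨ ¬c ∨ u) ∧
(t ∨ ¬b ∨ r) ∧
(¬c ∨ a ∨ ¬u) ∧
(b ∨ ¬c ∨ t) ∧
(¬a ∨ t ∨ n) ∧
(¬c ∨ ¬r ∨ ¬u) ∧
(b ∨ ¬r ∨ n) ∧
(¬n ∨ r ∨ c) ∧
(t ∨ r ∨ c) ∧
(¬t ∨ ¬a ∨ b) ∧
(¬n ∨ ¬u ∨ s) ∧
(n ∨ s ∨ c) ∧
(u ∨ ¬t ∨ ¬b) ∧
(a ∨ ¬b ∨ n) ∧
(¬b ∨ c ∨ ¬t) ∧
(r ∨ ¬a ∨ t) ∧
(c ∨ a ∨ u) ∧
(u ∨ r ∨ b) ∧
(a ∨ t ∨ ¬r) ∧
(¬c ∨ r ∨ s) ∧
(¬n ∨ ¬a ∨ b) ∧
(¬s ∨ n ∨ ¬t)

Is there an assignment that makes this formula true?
Yes

Yes, the formula is satisfiable.

One satisfying assignment is: a=False, t=True, b=False, u=True, n=True, c=False, r=True, s=True

Verification: With this assignment, all 28 clauses evaluate to true.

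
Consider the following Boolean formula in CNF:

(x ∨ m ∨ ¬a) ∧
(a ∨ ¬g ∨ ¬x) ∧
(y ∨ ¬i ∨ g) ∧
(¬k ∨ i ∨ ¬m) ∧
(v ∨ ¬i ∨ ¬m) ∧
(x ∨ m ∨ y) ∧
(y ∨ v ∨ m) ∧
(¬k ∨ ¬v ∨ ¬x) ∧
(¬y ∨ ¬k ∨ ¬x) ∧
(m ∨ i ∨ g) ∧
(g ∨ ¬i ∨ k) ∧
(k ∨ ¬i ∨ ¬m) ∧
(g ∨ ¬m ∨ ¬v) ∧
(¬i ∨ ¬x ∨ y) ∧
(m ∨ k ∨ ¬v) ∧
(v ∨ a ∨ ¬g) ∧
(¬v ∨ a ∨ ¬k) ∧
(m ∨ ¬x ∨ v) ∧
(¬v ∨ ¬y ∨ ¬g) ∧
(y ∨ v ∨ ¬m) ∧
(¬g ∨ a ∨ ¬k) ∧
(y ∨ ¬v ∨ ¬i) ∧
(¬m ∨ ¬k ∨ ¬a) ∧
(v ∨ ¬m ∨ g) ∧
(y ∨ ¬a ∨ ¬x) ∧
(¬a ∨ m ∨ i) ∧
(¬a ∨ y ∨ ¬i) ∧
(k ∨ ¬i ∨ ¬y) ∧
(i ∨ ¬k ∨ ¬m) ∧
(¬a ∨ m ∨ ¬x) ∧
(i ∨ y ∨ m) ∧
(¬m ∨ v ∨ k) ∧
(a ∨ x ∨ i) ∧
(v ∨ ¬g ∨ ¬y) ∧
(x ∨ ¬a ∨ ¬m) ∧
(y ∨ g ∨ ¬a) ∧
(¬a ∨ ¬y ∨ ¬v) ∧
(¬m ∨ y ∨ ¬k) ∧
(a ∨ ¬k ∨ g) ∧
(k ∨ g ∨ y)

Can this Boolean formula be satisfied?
No

No, the formula is not satisfiable.

No assignment of truth values to the variables can make all 40 clauses true simultaneously.

The formula is UNSAT (unsatisfiable).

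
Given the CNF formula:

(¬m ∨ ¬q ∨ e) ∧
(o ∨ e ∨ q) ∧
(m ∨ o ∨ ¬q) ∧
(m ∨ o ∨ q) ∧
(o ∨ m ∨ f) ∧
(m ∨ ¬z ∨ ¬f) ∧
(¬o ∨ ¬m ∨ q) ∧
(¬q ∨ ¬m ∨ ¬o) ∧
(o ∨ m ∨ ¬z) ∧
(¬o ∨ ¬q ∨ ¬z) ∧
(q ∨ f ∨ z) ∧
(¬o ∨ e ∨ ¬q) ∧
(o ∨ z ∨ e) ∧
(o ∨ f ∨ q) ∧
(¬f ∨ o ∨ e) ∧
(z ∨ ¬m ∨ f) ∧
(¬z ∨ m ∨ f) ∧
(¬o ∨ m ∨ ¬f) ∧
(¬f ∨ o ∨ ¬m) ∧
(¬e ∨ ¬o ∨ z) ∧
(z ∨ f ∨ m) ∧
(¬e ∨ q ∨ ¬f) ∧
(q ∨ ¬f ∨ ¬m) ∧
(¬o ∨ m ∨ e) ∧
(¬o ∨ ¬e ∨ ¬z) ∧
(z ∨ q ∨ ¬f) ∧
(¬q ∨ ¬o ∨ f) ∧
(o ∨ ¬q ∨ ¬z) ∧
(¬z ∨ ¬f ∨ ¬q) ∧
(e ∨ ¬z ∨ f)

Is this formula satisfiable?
No

No, the formula is not satisfiable.

No assignment of truth values to the variables can make all 30 clauses true simultaneously.

The formula is UNSAT (unsatisfiable).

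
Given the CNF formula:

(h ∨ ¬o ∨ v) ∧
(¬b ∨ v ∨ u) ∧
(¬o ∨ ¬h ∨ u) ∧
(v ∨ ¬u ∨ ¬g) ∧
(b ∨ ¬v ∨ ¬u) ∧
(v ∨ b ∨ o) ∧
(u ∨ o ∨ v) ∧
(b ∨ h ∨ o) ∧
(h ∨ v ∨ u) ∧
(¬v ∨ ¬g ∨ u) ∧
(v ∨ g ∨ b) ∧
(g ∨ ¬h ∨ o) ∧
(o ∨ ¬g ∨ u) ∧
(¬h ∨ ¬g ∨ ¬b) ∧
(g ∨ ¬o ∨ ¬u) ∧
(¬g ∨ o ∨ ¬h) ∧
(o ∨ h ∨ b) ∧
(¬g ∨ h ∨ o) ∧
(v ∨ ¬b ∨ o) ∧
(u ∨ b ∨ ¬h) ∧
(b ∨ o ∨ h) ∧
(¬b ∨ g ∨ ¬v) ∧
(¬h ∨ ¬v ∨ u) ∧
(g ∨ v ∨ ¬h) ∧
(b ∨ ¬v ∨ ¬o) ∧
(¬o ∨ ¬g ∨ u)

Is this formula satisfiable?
Yes

Yes, the formula is satisfiable.

One satisfying assignment is: v=True, o=True, u=True, g=True, h=False, b=True

Verification: With this assignment, all 26 clauses evaluate to true.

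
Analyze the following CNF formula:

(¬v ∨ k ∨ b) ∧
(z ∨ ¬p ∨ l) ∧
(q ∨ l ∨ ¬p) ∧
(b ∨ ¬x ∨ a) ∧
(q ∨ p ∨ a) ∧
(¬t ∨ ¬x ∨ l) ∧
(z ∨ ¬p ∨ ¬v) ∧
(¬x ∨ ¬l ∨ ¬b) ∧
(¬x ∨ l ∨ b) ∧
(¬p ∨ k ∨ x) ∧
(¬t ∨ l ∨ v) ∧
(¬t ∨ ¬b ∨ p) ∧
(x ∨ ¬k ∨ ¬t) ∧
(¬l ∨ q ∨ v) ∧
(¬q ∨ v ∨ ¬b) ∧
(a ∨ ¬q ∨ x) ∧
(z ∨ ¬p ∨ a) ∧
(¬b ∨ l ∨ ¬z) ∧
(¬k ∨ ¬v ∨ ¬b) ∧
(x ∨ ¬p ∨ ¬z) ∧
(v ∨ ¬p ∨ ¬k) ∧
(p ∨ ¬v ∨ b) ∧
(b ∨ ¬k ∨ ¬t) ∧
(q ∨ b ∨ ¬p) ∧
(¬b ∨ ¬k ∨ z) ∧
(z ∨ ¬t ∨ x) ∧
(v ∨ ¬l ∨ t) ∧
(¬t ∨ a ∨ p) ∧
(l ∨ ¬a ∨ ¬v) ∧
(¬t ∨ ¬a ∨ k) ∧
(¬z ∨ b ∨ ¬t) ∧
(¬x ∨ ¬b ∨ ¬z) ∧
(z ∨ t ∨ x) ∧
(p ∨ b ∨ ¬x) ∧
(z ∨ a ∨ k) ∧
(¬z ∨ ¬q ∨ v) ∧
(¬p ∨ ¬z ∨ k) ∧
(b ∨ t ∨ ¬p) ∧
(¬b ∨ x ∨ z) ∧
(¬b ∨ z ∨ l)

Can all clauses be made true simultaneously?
Yes

Yes, the formula is satisfiable.

One satisfying assignment is: b=False, z=True, k=False, l=False, p=False, t=False, v=False, q=False, a=True, x=False

Verification: With this assignment, all 40 clauses evaluate to true.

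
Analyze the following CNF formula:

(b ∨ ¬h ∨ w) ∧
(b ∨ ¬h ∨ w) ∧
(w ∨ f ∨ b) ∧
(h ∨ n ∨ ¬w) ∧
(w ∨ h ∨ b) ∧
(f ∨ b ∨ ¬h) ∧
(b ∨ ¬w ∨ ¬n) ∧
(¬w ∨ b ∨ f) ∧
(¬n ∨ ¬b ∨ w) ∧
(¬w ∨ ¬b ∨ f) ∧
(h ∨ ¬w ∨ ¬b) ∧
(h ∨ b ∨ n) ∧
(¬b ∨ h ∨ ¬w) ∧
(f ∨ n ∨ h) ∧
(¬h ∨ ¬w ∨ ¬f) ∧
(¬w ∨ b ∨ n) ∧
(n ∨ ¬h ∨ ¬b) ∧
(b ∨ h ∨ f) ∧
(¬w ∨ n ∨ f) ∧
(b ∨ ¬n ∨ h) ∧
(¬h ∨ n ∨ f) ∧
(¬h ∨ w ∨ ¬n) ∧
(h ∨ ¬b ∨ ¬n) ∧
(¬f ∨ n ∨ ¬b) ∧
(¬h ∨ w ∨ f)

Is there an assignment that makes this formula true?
No

No, the formula is not satisfiable.

No assignment of truth values to the variables can make all 25 clauses true simultaneously.

The formula is UNSAT (unsatisfiable).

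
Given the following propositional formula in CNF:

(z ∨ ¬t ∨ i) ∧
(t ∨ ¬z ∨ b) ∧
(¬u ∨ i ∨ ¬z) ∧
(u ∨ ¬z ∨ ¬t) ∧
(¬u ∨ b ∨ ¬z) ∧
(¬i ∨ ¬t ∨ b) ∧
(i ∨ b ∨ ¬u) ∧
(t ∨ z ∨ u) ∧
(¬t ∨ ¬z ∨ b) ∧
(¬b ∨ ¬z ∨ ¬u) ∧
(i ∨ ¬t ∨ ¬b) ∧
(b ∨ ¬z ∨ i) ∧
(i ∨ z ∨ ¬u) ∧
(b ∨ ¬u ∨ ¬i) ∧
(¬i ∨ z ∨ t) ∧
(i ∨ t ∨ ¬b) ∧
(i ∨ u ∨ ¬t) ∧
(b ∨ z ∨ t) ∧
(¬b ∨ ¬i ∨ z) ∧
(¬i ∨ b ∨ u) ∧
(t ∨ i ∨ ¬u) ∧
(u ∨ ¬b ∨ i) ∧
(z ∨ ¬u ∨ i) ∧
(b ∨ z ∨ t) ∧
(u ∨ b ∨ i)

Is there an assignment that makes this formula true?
Yes

Yes, the formula is satisfiable.

One satisfying assignment is: i=True, t=False, b=True, u=False, z=True

Verification: With this assignment, all 25 clauses evaluate to true.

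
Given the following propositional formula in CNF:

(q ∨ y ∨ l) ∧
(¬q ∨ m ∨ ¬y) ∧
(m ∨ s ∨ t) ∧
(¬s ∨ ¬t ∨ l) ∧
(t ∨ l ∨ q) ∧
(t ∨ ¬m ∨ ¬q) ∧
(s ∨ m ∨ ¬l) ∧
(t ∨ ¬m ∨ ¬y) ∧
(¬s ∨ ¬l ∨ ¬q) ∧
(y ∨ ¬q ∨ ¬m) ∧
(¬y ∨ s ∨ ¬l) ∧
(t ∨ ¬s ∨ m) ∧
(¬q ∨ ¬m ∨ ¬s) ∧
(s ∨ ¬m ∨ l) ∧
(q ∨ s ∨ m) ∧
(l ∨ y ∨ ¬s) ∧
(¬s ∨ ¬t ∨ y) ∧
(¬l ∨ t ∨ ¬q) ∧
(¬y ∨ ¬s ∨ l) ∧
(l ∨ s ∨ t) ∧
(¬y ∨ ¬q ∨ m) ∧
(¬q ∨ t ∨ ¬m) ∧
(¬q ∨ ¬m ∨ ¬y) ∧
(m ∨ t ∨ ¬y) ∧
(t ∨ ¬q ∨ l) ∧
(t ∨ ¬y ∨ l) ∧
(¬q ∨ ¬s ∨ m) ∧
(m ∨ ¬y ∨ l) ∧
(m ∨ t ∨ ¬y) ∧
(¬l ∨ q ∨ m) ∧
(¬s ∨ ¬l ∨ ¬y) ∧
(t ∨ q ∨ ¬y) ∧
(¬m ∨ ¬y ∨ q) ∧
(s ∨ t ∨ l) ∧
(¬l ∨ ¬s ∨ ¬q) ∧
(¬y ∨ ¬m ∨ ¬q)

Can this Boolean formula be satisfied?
Yes

Yes, the formula is satisfiable.

One satisfying assignment is: m=True, y=False, q=False, l=True, s=False, t=False

Verification: With this assignment, all 36 clauses evaluate to true.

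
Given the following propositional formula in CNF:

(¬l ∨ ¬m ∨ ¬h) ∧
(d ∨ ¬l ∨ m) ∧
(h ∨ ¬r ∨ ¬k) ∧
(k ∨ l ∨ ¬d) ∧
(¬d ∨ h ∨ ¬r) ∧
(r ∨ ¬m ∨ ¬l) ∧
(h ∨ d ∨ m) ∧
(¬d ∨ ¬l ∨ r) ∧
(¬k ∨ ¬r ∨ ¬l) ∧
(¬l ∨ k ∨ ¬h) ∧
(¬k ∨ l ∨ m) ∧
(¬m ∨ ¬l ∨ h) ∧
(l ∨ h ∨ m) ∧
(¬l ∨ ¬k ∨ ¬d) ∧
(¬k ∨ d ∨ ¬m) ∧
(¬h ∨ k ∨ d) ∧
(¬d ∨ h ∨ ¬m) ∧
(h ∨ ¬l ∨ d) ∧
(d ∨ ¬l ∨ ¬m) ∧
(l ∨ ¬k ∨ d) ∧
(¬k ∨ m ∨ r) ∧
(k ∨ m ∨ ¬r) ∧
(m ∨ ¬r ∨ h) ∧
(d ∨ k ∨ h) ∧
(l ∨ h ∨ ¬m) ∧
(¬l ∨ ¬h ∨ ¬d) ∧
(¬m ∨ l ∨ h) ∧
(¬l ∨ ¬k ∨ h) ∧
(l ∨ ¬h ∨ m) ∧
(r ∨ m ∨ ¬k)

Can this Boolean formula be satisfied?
Yes

Yes, the formula is satisfiable.

One satisfying assignment is: h=True, k=True, m=True, d=True, l=False, r=False

Verification: With this assignment, all 30 clauses evaluate to true.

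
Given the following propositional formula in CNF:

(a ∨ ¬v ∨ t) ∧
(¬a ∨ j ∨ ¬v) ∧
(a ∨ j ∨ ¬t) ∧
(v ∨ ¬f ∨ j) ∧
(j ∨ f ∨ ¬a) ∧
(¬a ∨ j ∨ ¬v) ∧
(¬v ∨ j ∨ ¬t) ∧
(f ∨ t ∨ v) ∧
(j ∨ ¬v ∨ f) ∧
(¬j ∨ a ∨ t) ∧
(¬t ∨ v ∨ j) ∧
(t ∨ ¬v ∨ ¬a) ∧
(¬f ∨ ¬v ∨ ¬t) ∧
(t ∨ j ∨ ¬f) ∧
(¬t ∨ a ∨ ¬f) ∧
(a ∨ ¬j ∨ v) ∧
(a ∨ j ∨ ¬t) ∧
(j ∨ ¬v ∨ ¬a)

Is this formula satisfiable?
Yes

Yes, the formula is satisfiable.

One satisfying assignment is: t=True, j=True, a=False, v=True, f=False

Verification: With this assignment, all 18 clauses evaluate to true.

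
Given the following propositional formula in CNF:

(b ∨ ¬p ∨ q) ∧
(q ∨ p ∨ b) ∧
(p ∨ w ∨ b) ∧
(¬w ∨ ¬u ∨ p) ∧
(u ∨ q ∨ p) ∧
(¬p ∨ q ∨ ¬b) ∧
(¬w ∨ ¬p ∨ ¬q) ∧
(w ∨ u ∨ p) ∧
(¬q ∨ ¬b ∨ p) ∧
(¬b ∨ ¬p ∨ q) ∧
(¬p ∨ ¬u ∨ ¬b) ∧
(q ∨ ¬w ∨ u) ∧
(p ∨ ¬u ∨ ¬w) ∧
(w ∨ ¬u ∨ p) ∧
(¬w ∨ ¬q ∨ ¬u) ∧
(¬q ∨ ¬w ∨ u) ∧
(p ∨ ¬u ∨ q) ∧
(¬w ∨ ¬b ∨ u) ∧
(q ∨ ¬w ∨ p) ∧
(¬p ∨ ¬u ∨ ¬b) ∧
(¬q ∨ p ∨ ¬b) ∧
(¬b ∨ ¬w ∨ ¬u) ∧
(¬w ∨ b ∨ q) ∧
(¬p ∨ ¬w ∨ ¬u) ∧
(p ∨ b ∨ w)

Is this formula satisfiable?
Yes

Yes, the formula is satisfiable.

One satisfying assignment is: p=True, w=False, b=False, u=False, q=True

Verification: With this assignment, all 25 clauses evaluate to true.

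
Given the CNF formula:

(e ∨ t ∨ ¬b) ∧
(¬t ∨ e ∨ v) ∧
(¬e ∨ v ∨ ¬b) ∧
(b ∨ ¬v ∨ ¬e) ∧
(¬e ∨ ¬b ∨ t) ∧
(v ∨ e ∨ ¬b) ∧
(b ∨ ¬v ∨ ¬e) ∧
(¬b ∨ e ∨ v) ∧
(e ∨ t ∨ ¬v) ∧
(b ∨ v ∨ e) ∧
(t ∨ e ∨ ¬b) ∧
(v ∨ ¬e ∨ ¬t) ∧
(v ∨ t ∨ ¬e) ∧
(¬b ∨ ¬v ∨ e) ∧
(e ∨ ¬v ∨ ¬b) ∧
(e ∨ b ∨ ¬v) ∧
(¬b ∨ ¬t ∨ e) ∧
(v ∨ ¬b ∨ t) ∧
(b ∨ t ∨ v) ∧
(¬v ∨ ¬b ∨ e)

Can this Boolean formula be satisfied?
Yes

Yes, the formula is satisfiable.

One satisfying assignment is: t=True, v=True, e=True, b=True

Verification: With this assignment, all 20 clauses evaluate to true.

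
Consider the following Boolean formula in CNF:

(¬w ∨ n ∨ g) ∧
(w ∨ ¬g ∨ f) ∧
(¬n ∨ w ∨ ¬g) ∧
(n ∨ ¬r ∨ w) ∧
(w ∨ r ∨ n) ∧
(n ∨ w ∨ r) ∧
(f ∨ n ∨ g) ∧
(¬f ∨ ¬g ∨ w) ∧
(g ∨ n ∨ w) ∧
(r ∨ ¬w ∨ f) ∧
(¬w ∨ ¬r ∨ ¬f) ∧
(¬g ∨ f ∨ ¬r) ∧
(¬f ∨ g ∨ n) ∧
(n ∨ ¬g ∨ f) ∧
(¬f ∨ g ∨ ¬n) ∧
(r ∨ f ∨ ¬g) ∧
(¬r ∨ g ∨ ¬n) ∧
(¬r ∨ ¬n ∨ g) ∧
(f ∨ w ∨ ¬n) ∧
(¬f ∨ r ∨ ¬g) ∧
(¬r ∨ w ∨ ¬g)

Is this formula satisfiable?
No

No, the formula is not satisfiable.

No assignment of truth values to the variables can make all 21 clauses true simultaneously.

The formula is UNSAT (unsatisfiable).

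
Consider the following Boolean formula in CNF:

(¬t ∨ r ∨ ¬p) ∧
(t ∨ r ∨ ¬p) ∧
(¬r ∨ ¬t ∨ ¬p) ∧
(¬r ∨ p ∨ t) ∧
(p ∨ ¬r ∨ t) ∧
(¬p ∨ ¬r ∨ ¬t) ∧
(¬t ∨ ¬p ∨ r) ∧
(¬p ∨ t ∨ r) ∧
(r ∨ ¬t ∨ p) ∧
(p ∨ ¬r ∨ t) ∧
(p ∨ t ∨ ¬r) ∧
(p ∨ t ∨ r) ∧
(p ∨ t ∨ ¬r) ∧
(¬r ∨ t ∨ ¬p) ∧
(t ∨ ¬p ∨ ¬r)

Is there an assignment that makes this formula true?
Yes

Yes, the formula is satisfiable.

One satisfying assignment is: t=True, r=True, p=False

Verification: With this assignment, all 15 clauses evaluate to true.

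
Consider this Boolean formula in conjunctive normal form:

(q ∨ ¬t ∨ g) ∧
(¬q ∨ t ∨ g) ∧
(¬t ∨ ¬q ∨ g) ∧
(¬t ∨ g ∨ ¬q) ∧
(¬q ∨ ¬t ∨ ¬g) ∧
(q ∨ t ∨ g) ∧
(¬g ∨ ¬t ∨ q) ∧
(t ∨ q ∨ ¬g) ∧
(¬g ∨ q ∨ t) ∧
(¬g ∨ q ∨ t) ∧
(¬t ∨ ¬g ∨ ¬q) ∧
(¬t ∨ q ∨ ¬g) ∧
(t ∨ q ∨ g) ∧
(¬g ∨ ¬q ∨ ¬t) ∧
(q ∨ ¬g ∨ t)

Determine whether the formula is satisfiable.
Yes

Yes, the formula is satisfiable.

One satisfying assignment is: t=False, q=True, g=True

Verification: With this assignment, all 15 clauses evaluate to true.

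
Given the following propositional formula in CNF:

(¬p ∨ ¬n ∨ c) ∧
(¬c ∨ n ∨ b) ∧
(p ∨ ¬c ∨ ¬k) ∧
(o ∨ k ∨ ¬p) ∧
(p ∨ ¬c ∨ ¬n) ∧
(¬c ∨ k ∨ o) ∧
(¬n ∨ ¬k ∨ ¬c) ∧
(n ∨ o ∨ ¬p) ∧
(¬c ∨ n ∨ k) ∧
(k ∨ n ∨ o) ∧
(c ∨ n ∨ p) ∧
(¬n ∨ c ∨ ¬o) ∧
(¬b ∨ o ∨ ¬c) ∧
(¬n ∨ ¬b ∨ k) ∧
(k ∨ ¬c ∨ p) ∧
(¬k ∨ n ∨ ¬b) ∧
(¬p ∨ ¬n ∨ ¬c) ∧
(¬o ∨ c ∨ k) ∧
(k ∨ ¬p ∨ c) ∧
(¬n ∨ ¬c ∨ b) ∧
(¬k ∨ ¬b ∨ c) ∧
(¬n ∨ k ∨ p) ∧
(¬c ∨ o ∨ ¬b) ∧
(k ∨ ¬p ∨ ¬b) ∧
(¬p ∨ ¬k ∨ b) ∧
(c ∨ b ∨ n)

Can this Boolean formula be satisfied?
Yes

Yes, the formula is satisfiable.

One satisfying assignment is: o=False, n=True, c=False, p=False, k=True, b=False

Verification: With this assignment, all 26 clauses evaluate to true.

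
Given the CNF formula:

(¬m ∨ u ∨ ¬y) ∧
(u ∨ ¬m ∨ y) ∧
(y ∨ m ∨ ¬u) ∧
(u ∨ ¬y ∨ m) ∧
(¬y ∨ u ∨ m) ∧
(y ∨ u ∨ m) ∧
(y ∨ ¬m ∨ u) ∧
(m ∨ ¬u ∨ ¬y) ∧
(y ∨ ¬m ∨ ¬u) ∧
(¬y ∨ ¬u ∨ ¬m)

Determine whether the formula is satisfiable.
No

No, the formula is not satisfiable.

No assignment of truth values to the variables can make all 10 clauses true simultaneously.

The formula is UNSAT (unsatisfiable).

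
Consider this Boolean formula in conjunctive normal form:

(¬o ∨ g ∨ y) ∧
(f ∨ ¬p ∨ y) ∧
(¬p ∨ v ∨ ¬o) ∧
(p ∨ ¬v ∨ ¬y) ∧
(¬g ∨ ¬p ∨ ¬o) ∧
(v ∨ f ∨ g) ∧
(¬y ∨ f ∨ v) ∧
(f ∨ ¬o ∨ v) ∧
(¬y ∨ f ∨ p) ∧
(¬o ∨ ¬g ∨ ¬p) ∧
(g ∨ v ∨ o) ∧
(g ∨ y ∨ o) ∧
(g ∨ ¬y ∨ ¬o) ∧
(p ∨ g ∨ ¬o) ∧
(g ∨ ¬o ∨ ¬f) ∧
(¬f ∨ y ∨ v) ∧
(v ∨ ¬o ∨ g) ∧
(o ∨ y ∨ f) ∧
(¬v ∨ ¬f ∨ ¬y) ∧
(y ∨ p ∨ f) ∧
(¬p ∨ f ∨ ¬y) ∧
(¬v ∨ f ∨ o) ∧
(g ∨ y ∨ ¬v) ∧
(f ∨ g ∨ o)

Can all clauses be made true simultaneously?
Yes

Yes, the formula is satisfiable.

One satisfying assignment is: p=False, g=True, v=False, y=True, o=True, f=True

Verification: With this assignment, all 24 clauses evaluate to true.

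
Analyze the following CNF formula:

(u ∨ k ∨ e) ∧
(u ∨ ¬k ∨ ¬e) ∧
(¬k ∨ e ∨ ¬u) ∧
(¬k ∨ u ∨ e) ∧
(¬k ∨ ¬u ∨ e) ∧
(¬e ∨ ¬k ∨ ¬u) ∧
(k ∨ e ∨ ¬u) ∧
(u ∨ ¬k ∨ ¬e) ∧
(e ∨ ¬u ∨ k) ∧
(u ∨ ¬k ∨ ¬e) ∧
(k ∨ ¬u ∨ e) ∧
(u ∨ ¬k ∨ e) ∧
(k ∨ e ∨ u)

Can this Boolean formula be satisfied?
Yes

Yes, the formula is satisfiable.

One satisfying assignment is: k=False, u=False, e=True

Verification: With this assignment, all 13 clauses evaluate to true.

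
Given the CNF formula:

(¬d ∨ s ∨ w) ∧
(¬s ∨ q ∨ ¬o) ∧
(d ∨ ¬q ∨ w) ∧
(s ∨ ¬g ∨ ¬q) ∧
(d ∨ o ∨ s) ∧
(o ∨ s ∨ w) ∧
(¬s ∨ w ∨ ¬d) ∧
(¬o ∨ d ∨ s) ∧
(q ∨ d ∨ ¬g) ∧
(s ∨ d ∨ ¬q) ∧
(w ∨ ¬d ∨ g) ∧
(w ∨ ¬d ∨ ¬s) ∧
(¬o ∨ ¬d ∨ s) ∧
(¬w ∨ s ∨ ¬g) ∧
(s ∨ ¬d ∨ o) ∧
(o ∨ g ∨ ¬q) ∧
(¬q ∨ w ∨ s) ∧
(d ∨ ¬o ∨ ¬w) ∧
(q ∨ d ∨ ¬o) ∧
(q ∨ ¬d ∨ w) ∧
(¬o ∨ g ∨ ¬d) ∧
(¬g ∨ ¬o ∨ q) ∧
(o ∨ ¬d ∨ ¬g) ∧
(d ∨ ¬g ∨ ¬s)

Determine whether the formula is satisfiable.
Yes

Yes, the formula is satisfiable.

One satisfying assignment is: w=False, q=False, g=False, d=False, s=True, o=False

Verification: With this assignment, all 24 clauses evaluate to true.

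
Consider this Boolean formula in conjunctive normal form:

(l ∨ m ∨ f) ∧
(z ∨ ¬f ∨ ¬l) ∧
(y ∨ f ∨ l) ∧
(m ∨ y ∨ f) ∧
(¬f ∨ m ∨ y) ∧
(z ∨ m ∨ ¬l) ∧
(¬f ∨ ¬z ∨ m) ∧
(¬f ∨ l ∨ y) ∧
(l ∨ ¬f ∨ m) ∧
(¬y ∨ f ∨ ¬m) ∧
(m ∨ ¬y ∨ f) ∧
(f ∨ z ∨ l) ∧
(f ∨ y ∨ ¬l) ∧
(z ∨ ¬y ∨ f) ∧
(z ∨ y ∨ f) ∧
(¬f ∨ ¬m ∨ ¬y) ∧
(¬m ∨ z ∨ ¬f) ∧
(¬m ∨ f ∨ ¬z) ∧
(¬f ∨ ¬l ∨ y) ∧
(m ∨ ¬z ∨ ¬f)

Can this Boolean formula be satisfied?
No

No, the formula is not satisfiable.

No assignment of truth values to the variables can make all 20 clauses true simultaneously.

The formula is UNSAT (unsatisfiable).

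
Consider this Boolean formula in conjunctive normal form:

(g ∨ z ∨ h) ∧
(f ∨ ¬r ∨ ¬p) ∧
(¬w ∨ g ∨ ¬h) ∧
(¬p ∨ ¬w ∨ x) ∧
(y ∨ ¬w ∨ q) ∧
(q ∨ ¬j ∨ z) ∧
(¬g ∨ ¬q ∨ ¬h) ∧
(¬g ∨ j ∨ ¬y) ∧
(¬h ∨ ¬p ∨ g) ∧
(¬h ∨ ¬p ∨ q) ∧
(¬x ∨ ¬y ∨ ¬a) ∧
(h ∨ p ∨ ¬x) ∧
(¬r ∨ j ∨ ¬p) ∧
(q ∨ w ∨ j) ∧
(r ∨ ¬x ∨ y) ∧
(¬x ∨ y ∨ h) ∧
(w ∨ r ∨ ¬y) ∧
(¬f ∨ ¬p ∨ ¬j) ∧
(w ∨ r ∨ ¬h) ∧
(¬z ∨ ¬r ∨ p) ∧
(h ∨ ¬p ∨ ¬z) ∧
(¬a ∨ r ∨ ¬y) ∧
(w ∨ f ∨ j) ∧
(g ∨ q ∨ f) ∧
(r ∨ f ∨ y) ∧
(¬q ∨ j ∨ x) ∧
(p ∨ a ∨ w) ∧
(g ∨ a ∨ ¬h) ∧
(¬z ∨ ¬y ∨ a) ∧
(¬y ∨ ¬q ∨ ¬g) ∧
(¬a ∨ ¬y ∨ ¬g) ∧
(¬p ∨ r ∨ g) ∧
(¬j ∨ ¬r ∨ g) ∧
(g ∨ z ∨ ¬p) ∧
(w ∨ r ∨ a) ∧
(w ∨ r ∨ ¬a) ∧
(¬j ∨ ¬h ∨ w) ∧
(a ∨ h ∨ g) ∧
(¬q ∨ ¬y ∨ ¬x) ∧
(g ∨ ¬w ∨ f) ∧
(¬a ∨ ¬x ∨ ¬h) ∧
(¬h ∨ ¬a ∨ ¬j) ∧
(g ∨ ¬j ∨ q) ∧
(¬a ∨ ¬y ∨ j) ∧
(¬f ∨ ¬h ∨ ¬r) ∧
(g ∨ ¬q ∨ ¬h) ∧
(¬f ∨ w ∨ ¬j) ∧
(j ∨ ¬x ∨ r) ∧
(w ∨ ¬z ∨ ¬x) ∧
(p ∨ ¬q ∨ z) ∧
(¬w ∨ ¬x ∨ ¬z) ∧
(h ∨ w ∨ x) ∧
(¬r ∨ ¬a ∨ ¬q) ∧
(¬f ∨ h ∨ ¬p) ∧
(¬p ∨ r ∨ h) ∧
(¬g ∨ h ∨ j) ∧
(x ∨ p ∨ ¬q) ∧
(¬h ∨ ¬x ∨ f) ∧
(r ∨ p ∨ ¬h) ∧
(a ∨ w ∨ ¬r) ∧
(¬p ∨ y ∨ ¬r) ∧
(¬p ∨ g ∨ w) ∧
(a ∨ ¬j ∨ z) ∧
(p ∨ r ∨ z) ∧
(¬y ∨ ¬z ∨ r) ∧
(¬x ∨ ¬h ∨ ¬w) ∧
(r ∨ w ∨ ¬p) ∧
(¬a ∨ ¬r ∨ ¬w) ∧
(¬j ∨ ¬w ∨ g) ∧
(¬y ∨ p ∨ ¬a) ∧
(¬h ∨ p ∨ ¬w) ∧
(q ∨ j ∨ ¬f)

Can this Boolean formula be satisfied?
No

No, the formula is not satisfiable.

No assignment of truth values to the variables can make all 72 clauses true simultaneously.

The formula is UNSAT (unsatisfiable).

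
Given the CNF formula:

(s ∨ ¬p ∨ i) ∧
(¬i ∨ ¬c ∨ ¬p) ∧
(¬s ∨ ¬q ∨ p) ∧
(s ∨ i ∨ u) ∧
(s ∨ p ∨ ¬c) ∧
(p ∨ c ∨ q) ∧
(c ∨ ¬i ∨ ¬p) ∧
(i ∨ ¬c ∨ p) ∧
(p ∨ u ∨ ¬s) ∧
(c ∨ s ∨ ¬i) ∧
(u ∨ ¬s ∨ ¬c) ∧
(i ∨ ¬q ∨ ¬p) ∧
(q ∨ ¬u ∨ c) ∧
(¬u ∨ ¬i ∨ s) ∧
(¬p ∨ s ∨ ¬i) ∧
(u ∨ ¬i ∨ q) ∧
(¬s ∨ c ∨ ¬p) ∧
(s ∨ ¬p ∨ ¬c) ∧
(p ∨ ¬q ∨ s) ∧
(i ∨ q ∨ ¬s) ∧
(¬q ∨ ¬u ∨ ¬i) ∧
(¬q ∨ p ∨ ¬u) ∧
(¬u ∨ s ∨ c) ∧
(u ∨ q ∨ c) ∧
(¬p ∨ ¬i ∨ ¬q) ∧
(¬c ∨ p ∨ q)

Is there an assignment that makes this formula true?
No

No, the formula is not satisfiable.

No assignment of truth values to the variables can make all 26 clauses true simultaneously.

The formula is UNSAT (unsatisfiable).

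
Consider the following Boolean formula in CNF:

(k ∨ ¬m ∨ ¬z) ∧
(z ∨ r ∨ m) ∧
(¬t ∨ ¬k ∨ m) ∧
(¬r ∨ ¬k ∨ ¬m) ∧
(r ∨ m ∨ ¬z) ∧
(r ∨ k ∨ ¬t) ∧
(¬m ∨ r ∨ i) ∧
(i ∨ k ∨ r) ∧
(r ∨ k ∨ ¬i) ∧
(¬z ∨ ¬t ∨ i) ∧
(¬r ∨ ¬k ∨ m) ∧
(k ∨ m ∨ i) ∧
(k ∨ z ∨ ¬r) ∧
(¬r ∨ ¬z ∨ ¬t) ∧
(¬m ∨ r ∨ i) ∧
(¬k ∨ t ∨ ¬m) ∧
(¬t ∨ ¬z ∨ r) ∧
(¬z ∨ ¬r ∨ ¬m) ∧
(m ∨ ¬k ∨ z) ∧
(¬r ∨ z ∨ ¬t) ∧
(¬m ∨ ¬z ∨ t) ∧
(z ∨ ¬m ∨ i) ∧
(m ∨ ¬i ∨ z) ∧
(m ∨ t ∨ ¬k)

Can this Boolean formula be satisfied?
Yes

Yes, the formula is satisfiable.

One satisfying assignment is: i=True, k=True, r=False, m=True, z=False, t=True

Verification: With this assignment, all 24 clauses evaluate to true.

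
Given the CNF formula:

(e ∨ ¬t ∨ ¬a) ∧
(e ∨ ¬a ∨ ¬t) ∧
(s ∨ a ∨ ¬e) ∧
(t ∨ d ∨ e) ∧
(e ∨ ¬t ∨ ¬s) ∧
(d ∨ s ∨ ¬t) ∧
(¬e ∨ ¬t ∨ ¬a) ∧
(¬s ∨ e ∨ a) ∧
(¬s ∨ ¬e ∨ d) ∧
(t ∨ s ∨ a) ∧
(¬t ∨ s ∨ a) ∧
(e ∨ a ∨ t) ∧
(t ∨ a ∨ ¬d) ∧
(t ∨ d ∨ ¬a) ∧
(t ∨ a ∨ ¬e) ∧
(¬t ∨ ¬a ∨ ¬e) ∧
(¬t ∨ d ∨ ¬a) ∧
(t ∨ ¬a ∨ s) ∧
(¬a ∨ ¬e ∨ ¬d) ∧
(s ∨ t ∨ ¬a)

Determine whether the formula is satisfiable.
Yes

Yes, the formula is satisfiable.

One satisfying assignment is: a=False, e=True, s=True, d=True, t=True

Verification: With this assignment, all 20 clauses evaluate to true.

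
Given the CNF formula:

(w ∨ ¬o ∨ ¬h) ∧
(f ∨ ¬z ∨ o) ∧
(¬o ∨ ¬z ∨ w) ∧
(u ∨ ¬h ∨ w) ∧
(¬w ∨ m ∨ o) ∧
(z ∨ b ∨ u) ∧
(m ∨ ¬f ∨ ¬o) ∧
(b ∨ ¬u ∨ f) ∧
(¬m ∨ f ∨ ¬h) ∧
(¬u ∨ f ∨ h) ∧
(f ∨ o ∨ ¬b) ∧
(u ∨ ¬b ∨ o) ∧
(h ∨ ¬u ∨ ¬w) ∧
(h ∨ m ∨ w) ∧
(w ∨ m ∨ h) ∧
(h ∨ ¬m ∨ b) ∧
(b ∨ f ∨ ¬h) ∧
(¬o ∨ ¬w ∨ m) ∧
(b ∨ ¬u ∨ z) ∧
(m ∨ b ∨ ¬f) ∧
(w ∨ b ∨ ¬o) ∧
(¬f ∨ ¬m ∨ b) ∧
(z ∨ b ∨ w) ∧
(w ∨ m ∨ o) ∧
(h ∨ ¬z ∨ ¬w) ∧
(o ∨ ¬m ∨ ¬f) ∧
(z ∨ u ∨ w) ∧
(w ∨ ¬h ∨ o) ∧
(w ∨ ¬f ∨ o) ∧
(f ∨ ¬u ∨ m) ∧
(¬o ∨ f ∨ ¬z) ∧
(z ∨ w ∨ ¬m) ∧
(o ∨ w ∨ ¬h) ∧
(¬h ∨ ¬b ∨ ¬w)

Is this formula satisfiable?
Yes

Yes, the formula is satisfiable.

One satisfying assignment is: h=False, u=False, z=False, m=True, f=True, w=True, o=True, b=True

Verification: With this assignment, all 34 clauses evaluate to true.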